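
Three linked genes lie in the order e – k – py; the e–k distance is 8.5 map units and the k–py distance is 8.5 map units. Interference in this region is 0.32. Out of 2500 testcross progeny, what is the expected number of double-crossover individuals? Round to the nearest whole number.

Map distances give recombination frequencies of 0.085 and 0.085 for the two intervals.
With interference 0.32 (so coincidence = 0.68), expected double-crossover frequency = 0.085 × 0.085 × 0.68 = 0.00491.
Expected number = 0.00491 × 2500 = 12.28 ≈ 12.

12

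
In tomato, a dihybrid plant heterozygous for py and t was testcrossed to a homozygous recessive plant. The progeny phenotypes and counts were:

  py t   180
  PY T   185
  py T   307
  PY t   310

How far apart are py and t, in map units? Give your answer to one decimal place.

The two most frequent classes, PY t (310) and py T (307), are the parental types, so the F1 was PY t / py T.
The recombinant classes are PY T and py t: 185 + 180 = 365.
Recombination frequency = 365/982 = 0.3717 ≈ 37.2%, i.e. 37.2 map units.

37.2 map units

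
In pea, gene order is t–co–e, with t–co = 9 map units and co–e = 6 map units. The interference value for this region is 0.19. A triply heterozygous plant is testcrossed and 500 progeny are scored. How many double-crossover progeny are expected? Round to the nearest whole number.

2

Map distances give recombination frequencies of 0.090 and 0.060 for the two intervals.
With interference 0.19 (so coincidence = 0.81), expected double-crossover frequency = 0.090 × 0.060 × 0.81 = 0.00437.
Expected number = 0.00437 × 500 = 2.19 ≈ 2.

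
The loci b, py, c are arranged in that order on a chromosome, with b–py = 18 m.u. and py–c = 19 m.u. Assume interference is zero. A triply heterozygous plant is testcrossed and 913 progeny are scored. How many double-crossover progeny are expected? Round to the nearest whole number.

31

Map distances give recombination frequencies of 0.180 and 0.190 for the two intervals.
With no interference, expected double-crossover frequency = 0.180 × 0.190 = 0.03420.
Expected number = 0.03420 × 913 = 31.22 ≈ 31.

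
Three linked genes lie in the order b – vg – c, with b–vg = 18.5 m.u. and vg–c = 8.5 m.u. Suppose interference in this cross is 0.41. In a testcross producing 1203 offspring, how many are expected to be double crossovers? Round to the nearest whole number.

Map distances give recombination frequencies of 0.185 and 0.085 for the two intervals.
With interference 0.41 (so coincidence = 0.59), expected double-crossover frequency = 0.185 × 0.085 × 0.59 = 0.00928.
Expected number = 0.00928 × 1203 = 11.16 ≈ 11.

11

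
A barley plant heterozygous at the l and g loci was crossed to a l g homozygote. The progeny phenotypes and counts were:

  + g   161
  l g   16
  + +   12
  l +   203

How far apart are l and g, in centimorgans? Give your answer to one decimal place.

7.1 centimorgans

The two most frequent classes, + g (161) and l + (203), are the parental types, so the F1 was + g / l +.
The recombinant classes are + + and l g: 12 + 16 = 28.
Recombination frequency = 28/392 = 0.0714 ≈ 7.1%, i.e. 7.1 centimorgans.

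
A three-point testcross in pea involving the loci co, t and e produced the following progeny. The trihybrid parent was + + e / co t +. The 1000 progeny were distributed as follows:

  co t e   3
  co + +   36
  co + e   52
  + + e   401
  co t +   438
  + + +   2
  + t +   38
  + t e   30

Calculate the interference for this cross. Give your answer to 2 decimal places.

0.26

The two rarest classes, + + + and co t e, are the double crossovers. Comparing them with the parentals, only the e allele has switched, so e is the middle locus and the order is co – e – t.
co–e: (90 + 5)/1000 = 0.0950; e–t: (66 + 5)/1000 = 0.0710.
Expected DCO frequency = 0.0950 × 0.0710 ≈ 0.00674; observed = 5/1000 ≈ 0.00500.
Coefficient of coincidence = 0.00500/0.00674 ≈ 0.74; interference = 1 − 0.74 = 0.26.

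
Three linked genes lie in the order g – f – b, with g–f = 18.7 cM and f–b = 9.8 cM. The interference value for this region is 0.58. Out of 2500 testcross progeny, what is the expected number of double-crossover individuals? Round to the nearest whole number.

19

Map distances give recombination frequencies of 0.187 and 0.098 for the two intervals.
With interference 0.58 (so coincidence = 0.42), expected double-crossover frequency = 0.187 × 0.098 × 0.42 = 0.00770.
Expected number = 0.00770 × 2500 = 19.24 ≈ 19.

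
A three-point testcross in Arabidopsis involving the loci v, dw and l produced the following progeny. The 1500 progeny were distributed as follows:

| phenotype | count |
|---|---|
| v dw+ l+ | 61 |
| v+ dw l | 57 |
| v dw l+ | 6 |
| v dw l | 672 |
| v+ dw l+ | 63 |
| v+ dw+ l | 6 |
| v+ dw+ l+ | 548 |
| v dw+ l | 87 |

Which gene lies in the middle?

l

The two most frequent reciprocal classes, v+ dw+ l+ and v dw l, are the parental types, so the F1 was v+ dw+ l+ / v dw l.
The two rarest classes, v+ dw+ l and v dw l+, are the double crossovers. Comparing them with the parentals, only the l allele has switched, so l is the middle locus and the order is dw – l – v.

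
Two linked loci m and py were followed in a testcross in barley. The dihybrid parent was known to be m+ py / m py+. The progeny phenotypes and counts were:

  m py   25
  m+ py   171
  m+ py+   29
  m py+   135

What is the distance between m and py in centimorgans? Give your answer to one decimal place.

15.0 centimorgans

The recombinant classes are m+ py+ and m py: 29 + 25 = 54.
Recombination frequency = 54/360 = 0.1500 ≈ 15.0%, i.e. 15.0 centimorgans.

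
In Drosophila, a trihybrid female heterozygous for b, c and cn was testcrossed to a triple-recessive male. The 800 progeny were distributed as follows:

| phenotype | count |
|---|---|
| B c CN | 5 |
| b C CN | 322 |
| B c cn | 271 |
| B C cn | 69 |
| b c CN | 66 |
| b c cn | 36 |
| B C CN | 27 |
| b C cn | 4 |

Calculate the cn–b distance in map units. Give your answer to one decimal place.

9.0 map units

The two most frequent reciprocal classes, b C CN and B c cn, are the parental types, so the F1 was b C CN / B c cn.
The two rarest classes, b C cn and B c CN, are the double crossovers. Comparing them with the parentals, only the cn allele has switched, so cn is the middle locus and the order is b – cn – c.
Crossovers in the b–cn interval produce the single-crossover classes B C CN and b c cn (27 + 36 = 63) plus the double crossovers (9).
RF(b–cn) = (63 + 9) / 800 = 72/800 = 0.0900 → 9.0 map units.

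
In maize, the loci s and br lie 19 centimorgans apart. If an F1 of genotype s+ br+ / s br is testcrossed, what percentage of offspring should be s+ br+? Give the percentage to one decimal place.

A map distance of 19 centimorgans corresponds to a recombination frequency of 0.190.
The F1 is s+ br+ / s br, so s+ br+ is a parental gamete class with expected frequency (1 − r)/2 = 0.810/2 = 0.4050.
That is 0.4050 = 40.5% of the progeny.

40.5%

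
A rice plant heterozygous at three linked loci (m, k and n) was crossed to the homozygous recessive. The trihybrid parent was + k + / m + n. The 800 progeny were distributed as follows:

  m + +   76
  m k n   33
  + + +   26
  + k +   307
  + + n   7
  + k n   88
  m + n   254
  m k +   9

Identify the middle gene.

m

The two rarest classes, m k + and + + n, are the double crossovers. Comparing them with the parentals, only the m allele has switched, so m is the middle locus and the order is n – m – k.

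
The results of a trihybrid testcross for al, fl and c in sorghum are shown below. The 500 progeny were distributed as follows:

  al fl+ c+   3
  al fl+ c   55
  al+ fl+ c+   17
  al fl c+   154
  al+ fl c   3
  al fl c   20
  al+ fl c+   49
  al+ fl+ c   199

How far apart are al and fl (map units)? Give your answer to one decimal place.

22.0 map units

The two most frequent reciprocal classes, al fl c+ and al+ fl+ c, are the parental types, so the F1 was al fl c+ / al+ fl+ c.
The two rarest classes, al fl+ c+ and al+ fl c, are the double crossovers. Comparing them with the parentals, only the fl allele has switched, so fl is the middle locus and the order is al – fl – c.
Crossovers in the al–fl interval produce the single-crossover classes al+ fl c+ and al fl+ c (49 + 55 = 104) plus the double crossovers (6).
RF(al–fl) = (104 + 6) / 500 = 110/500 = 0.2200 → 22.0 map units.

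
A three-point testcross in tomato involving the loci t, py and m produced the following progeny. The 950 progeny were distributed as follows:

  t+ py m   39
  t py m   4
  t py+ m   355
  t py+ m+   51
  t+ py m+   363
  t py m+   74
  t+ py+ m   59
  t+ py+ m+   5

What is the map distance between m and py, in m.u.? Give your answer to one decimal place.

10.4 m.u.

The two most frequent reciprocal classes, t py+ m and t+ py m+, are the parental types, so the F1 was t py+ m / t+ py m+.
The two rarest classes, t py m and t+ py+ m+, are the double crossovers. Comparing them with the parentals, only the py allele has switched, so py is the middle locus and the order is m – py – t.
Crossovers in the m–py interval produce the single-crossover classes t py+ m+ and t+ py m (51 + 39 = 90) plus the double crossovers (9).
RF(m–py) = (90 + 9) / 950 = 99/950 = 0.1042 → 10.4 m.u.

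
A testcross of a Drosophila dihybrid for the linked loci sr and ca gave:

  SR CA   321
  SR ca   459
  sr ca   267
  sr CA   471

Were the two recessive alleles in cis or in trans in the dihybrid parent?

trans

The two most frequent classes are SR ca (459) and sr CA (471); these are the parental (non-recombinant) types.
So the F1 carried SR ca on one chromosome and sr CA on the other — the recessive alleles are on opposite chromosomes (trans / repulsion).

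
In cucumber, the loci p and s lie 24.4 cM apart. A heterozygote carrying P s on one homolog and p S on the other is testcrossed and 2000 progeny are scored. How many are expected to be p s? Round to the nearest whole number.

A map distance of 24.4 cM corresponds to a recombination frequency of 0.244.
The F1 is P s / p S, so p s is a recombinant gamete class with expected frequency r/2 = 0.244/2 = 0.1220.
Expected number = 0.1220 × 2000 = 244.00 ≈ 244.

244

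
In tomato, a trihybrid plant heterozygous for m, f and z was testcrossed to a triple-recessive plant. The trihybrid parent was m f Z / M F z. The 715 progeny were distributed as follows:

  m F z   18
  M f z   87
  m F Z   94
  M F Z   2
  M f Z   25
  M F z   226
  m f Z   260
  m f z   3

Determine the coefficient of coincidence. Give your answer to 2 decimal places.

0.40

The two rarest classes, m f z and M F Z, are the double crossovers. Comparing them with the parentals, only the z allele has switched, so z is the middle locus and the order is m – z – f.
m–z: (43 + 5)/715 = 0.0671; z–f: (181 + 5)/715 = 0.2601.
Expected DCO frequency = 0.0671 × 0.2601 ≈ 0.01745; observed = 5/715 ≈ 0.00699.
Coefficient of coincidence = 0.00699/0.01745 ≈ 0.40.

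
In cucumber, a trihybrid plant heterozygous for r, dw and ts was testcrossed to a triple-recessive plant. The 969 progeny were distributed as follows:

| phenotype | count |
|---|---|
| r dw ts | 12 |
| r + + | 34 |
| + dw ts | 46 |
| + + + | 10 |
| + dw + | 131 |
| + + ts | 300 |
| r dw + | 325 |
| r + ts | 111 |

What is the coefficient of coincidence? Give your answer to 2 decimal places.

0.79

The two most frequent reciprocal classes, + + ts and r dw +, are the parental types, so the F1 was + + ts / r dw +.
The two rarest classes, + + + and r dw ts, are the double crossovers. Comparing them with the parentals, only the ts allele has switched, so ts is the middle locus and the order is r – ts – dw.
r–ts: (242 + 22)/969 = 0.2724; ts–dw: (80 + 22)/969 = 0.1053.
Expected DCO frequency = 0.2724 × 0.1053 ≈ 0.02868; observed = 22/969 ≈ 0.02270.
Coefficient of coincidence = 0.02270/0.02868 ≈ 0.79.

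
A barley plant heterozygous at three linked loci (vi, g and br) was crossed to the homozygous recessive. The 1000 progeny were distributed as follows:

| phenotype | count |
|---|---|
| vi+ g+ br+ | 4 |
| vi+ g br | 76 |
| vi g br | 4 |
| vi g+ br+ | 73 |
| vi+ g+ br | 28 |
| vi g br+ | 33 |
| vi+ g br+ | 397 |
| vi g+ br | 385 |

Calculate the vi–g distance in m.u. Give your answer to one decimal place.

6.9 m.u.

The two most frequent reciprocal classes, vi g+ br and vi+ g br+, are the parental types, so the F1 was vi g+ br / vi+ g br+.
The two rarest classes, vi g br and vi+ g+ br+, are the double crossovers. Comparing them with the parentals, only the g allele has switched, so g is the middle locus and the order is vi – g – br.
Crossovers in the vi–g interval produce the single-crossover classes vi+ g+ br and vi g br+ (28 + 33 = 61) plus the double crossovers (8).
RF(vi–g) = (61 + 8) / 1000 = 69/1000 = 0.0690 → 6.9 m.u.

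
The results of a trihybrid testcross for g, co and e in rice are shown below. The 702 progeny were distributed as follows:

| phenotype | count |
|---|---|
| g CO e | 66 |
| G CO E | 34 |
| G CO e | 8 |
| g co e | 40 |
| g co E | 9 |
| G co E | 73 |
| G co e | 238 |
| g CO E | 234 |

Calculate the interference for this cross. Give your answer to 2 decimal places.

The two most frequent reciprocal classes, G co e and g CO E, are the parental types, so the F1 was G co e / g CO E.
The two rarest classes, G CO e and g co E, are the double crossovers. Comparing them with the parentals, only the co allele has switched, so co is the middle locus and the order is e – co – g.
e–co: (139 + 17)/702 = 0.2222; co–g: (74 + 17)/702 = 0.1296.
Expected DCO frequency = 0.2222 × 0.1296 ≈ 0.02880; observed = 17/702 ≈ 0.02422.
Coefficient of coincidence = 0.02422/0.02880 ≈ 0.84; interference = 1 − 0.84 = 0.16.

0.16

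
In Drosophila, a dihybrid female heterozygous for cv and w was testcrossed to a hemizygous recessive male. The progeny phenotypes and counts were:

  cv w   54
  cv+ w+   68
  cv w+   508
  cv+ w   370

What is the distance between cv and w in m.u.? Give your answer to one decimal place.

The two most frequent classes, cv+ w (370) and cv w+ (508), are the parental types, so the F1 was cv+ w / cv w+.
The recombinant classes are cv+ w+ and cv w: 68 + 54 = 122.
Recombination frequency = 122/1000 = 0.1220 ≈ 12.2%, i.e. 12.2 m.u.

12.2 m.u.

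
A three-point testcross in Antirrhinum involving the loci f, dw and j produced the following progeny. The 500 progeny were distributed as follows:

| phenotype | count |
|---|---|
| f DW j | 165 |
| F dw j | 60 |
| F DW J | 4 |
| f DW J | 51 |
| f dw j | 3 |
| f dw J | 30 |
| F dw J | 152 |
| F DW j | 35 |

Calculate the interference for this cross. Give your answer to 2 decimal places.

0.59

The two most frequent reciprocal classes, F dw J and f DW j, are the parental types, so the F1 was F dw J / f DW j.
The two rarest classes, F DW J and f dw j, are the double crossovers. Comparing them with the parentals, only the dw allele has switched, so dw is the middle locus and the order is j – dw – f.
j–dw: (111 + 7)/500 = 0.2360; dw–f: (65 + 7)/500 = 0.1440.
Expected DCO frequency = 0.2360 × 0.1440 ≈ 0.03398; observed = 7/500 ≈ 0.01400.
Coefficient of coincidence = 0.01400/0.03398 ≈ 0.41; interference = 1 − 0.41 = 0.59.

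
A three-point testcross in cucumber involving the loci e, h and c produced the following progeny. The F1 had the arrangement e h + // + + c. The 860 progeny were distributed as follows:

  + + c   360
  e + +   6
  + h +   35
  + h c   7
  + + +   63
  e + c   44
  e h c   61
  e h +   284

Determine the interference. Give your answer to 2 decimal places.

0.11

The two rarest classes, e + + and + h c, are the double crossovers. Comparing them with the parentals, only the h allele has switched, so h is the middle locus and the order is e – h – c.
e–h: (79 + 13)/860 = 0.1070; h–c: (124 + 13)/860 = 0.1593.
Expected DCO frequency = 0.1070 × 0.1593 ≈ 0.01705; observed = 13/860 ≈ 0.01512.
Coefficient of coincidence = 0.01512/0.01705 ≈ 0.89; interference = 1 − 0.89 = 0.11.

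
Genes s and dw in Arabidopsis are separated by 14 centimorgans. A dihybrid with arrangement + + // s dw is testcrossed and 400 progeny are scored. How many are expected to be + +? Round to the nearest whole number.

A map distance of 14 centimorgans corresponds to a recombination frequency of 0.140.
The F1 is + + / s dw, so + + is a parental gamete class with expected frequency (1 − r)/2 = 0.860/2 = 0.4300.
Expected number = 0.4300 × 400 = 172.00 ≈ 172.

172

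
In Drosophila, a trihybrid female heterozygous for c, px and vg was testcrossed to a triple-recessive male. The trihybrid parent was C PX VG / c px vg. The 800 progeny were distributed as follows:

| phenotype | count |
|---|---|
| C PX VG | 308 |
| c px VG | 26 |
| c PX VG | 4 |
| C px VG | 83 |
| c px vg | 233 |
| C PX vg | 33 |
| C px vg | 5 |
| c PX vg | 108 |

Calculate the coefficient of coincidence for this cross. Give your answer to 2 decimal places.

0.53

The two rarest classes, c PX VG and C px vg, are the double crossovers. Comparing them with the parentals, only the c allele has switched, so c is the middle locus and the order is vg – c – px.
vg–c: (59 + 9)/800 = 0.0850; c–px: (191 + 9)/800 = 0.2500.
Expected DCO frequency = 0.0850 × 0.2500 ≈ 0.02125; observed = 9/800 ≈ 0.01125.
Coefficient of coincidence = 0.01125/0.02125 ≈ 0.53.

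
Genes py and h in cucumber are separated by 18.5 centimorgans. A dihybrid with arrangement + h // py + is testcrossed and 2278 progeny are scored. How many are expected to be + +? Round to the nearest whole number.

211

A map distance of 18.5 centimorgans corresponds to a recombination frequency of 0.185.
The F1 is + h / py +, so + + is a recombinant gamete class with expected frequency r/2 = 0.185/2 = 0.0925.
Expected number = 0.0925 × 2278 = 210.72 ≈ 211.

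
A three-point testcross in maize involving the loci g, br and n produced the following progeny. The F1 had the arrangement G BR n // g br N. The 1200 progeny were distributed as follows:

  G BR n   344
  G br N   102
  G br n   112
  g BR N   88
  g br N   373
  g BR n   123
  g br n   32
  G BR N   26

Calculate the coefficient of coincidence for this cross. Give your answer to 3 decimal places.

The two rarest classes, G BR N and g br n, are the double crossovers. Comparing them with the parentals, only the n allele has switched, so n is the middle locus and the order is g – n – br.
g–n: (225 + 58)/1200 = 0.2358; n–br: (200 + 58)/1200 = 0.2150.
Expected DCO frequency = 0.2358 × 0.2150 ≈ 0.05070; observed = 58/1200 ≈ 0.04833.
Coefficient of coincidence = 0.04833/0.05070 ≈ 0.953.

0.953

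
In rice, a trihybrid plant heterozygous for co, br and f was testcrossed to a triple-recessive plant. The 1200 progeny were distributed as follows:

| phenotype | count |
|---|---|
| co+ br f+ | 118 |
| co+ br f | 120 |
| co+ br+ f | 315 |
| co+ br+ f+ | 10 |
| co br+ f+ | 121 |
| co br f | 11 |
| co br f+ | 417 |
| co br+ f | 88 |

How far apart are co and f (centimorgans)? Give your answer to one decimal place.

18.9 centimorgans

The two most frequent reciprocal classes, co br f+ and co+ br+ f, are the parental types, so the F1 was co br f+ / co+ br+ f.
The two rarest classes, co br f and co+ br+ f+, are the double crossovers. Comparing them with the parentals, only the f allele has switched, so f is the middle locus and the order is co – f – br.
Crossovers in the co–f interval produce the single-crossover classes co+ br f+ and co br+ f (118 + 88 = 206) plus the double crossovers (21).
RF(co–f) = (206 + 21) / 1200 = 227/1200 = 0.1892 → 18.9 centimorgans.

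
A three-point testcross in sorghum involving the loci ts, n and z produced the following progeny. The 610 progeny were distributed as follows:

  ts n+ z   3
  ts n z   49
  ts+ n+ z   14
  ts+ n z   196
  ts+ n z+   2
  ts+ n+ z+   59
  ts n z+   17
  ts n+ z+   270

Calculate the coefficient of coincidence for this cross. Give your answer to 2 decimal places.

The two most frequent reciprocal classes, ts n+ z+ and ts+ n z, are the parental types, so the F1 was ts n+ z+ / ts+ n z.
The two rarest classes, ts n+ z and ts+ n z+, are the double crossovers. Comparing them with the parentals, only the z allele has switched, so z is the middle locus and the order is ts – z – n.
ts–z: (108 + 5)/610 = 0.1852; z–n: (31 + 5)/610 = 0.0590.
Expected DCO frequency = 0.1852 × 0.0590 ≈ 0.01093; observed = 5/610 ≈ 0.00820.
Coefficient of coincidence = 0.00820/0.01093 ≈ 0.75.

0.75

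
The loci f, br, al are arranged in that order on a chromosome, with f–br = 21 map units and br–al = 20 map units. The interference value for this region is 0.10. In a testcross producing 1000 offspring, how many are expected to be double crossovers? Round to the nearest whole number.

Map distances give recombination frequencies of 0.210 and 0.200 for the two intervals.
With interference 0.10 (so coincidence = 0.90), expected double-crossover frequency = 0.210 × 0.200 × 0.90 = 0.03780.
Expected number = 0.03780 × 1000 = 37.80 ≈ 38.

38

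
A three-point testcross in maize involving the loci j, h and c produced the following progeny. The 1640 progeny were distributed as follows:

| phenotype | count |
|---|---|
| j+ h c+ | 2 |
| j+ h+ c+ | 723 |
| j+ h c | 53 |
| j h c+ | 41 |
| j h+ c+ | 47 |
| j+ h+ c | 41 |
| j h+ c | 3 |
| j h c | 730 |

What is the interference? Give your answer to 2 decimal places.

The two most frequent reciprocal classes, j h c and j+ h+ c+, are the parental types, so the F1 was j h c / j+ h+ c+.
The two rarest classes, j h+ c and j+ h c+, are the double crossovers. Comparing them with the parentals, only the h allele has switched, so h is the middle locus and the order is c – h – j.
c–h: (82 + 5)/1640 = 0.0530; h–j: (100 + 5)/1640 = 0.0640.
Expected DCO frequency = 0.0530 × 0.0640 ≈ 0.00339; observed = 5/1640 ≈ 0.00305.
Coefficient of coincidence = 0.00305/0.00339 ≈ 0.90; interference = 1 − 0.90 = 0.10.

0.10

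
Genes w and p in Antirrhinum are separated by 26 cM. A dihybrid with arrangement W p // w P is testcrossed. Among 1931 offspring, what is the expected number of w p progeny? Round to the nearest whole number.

A map distance of 26 cM corresponds to a recombination frequency of 0.260.
The F1 is W p / w P, so w p is a recombinant gamete class with expected frequency r/2 = 0.260/2 = 0.1300.
Expected number = 0.1300 × 1931 = 251.03 ≈ 251.

251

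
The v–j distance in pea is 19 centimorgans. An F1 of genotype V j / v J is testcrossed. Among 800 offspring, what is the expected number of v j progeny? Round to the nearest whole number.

A map distance of 19 centimorgans corresponds to a recombination frequency of 0.190.
The F1 is V j / v J, so v j is a recombinant gamete class with expected frequency r/2 = 0.190/2 = 0.0950.
Expected number = 0.0950 × 800 = 76.00 ≈ 76.

76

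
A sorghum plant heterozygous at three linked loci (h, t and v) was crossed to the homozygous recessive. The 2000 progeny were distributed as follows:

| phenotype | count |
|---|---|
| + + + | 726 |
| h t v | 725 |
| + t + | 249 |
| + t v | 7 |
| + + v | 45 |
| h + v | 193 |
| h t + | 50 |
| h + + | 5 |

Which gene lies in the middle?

The two most frequent reciprocal classes, + + + and h t v, are the parental types, so the F1 was + + + / h t v.
The two rarest classes, h + + and + t v, are the double crossovers. Comparing them with the parentals, only the h allele has switched, so h is the middle locus and the order is t – h – v.

h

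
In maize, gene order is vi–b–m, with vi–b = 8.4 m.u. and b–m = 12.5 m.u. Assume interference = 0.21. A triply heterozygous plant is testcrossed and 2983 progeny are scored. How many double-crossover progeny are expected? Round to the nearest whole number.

Map distances give recombination frequencies of 0.084 and 0.125 for the two intervals.
With interference 0.21 (so coincidence = 0.79), expected double-crossover frequency = 0.084 × 0.125 × 0.79 = 0.00830.
Expected number = 0.00830 × 2983 = 24.74 ≈ 25.

25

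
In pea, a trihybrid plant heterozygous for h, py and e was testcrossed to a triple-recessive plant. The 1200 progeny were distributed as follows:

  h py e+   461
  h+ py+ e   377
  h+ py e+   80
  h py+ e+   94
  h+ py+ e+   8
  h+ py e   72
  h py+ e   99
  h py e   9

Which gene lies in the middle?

e

The two most frequent reciprocal classes, h py e+ and h+ py+ e, are the parental types, so the F1 was h py e+ / h+ py+ e.
The two rarest classes, h py e and h+ py+ e+, are the double crossovers. Comparing them with the parentals, only the e allele has switched, so e is the middle locus and the order is py – e – h.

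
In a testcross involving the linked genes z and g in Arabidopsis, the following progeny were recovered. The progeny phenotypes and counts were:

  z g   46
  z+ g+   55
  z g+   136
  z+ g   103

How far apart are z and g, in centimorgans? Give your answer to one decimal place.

29.7 centimorgans

The two most frequent classes, z+ g (103) and z g+ (136), are the parental types, so the F1 was z+ g / z g+.
The recombinant classes are z+ g+ and z g: 55 + 46 = 101.
Recombination frequency = 101/340 = 0.2971 ≈ 29.7%, i.e. 29.7 centimorgans.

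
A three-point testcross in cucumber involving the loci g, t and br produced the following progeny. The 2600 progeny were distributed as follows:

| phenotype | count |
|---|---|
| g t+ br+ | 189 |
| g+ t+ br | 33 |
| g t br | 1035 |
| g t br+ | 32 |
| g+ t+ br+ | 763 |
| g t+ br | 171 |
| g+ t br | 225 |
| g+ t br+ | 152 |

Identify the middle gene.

br

The two most frequent reciprocal classes, g t br and g+ t+ br+, are the parental types, so the F1 was g t br / g+ t+ br+.
The two rarest classes, g t br+ and g+ t+ br, are the double crossovers. Comparing them with the parentals, only the br allele has switched, so br is the middle locus and the order is g – br – t.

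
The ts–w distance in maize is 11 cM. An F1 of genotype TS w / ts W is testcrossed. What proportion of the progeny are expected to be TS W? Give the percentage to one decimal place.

A map distance of 11 cM corresponds to a recombination frequency of 0.110.
The F1 is TS w / ts W, so TS W is a recombinant gamete class with expected frequency r/2 = 0.110/2 = 0.0550.
That is 0.0550 = 5.5% of the progeny.

5.5%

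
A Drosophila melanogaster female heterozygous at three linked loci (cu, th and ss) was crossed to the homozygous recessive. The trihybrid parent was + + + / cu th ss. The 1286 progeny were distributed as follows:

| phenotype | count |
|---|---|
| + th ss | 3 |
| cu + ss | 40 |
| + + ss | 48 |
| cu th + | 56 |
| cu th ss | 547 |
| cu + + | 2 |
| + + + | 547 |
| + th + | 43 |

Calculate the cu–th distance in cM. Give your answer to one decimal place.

The two rarest classes, cu + + and + th ss, are the double crossovers. Comparing them with the parentals, only the cu allele has switched, so cu is the middle locus and the order is th – cu – ss.
Crossovers in the th–cu interval produce the single-crossover classes + th + and cu + ss (43 + 40 = 83) plus the double crossovers (5).
RF(th–cu) = (83 + 5) / 1286 = 88/1286 = 0.0684 → 6.8 cM.

6.8 cM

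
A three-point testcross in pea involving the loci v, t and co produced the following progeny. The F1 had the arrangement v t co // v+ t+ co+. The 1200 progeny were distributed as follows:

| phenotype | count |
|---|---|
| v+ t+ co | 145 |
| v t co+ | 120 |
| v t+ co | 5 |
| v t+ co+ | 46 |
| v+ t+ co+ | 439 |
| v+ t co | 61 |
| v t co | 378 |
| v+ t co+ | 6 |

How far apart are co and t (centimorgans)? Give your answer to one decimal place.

The two rarest classes, v t+ co and v+ t co+, are the double crossovers. Comparing them with the parentals, only the t allele has switched, so t is the middle locus and the order is co – t – v.
Crossovers in the co–t interval produce the single-crossover classes v t co+ and v+ t+ co (120 + 145 = 265) plus the double crossovers (11).
RF(co–t) = (265 + 11) / 1200 = 276/1200 = 0.2300 → 23.0 centimorgans.

23.0 centimorgans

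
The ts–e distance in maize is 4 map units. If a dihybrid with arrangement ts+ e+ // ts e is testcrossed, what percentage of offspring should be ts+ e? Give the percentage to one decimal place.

A map distance of 4 map units corresponds to a recombination frequency of 0.040.
The F1 is ts+ e+ / ts e, so ts+ e is a recombinant gamete class with expected frequency r/2 = 0.040/2 = 0.0200.
That is 0.0200 = 2.0% of the progeny.

2.0%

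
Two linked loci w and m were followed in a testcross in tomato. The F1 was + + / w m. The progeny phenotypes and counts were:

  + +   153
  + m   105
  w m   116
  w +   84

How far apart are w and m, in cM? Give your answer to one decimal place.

41.3 cM

The recombinant classes are + m and w +: 105 + 84 = 189.
Recombination frequency = 189/458 = 0.4127 ≈ 41.3%, i.e. 41.3 cM.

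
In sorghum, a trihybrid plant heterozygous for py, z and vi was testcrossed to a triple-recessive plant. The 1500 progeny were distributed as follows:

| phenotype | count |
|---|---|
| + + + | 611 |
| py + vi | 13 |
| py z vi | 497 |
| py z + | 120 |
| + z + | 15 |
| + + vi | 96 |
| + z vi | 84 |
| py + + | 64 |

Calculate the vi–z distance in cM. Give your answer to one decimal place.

16.3 cM

The two most frequent reciprocal classes, + + + and py z vi, are the parental types, so the F1 was + + + / py z vi.
The two rarest classes, + z + and py + vi, are the double crossovers. Comparing them with the parentals, only the z allele has switched, so z is the middle locus and the order is py – z – vi.
Crossovers in the z–vi interval produce the single-crossover classes + + vi and py z + (96 + 120 = 216) plus the double crossovers (28).
RF(z–vi) = (216 + 28) / 1500 = 244/1500 = 0.1627 → 16.3 cM.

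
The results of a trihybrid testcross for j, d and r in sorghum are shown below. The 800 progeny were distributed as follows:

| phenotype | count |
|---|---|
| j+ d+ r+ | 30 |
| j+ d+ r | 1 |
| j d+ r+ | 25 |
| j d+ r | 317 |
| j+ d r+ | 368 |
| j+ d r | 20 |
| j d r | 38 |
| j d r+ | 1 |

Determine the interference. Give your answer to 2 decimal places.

0.51

The two most frequent reciprocal classes, j+ d r+ and j d+ r, are the parental types, so the F1 was j+ d r+ / j d+ r.
The two rarest classes, j d r+ and j+ d+ r, are the double crossovers. Comparing them with the parentals, only the j allele has switched, so j is the middle locus and the order is r – j – d.
r–j: (45 + 2)/800 = 0.0587; j–d: (68 + 2)/800 = 0.0875.
Expected DCO frequency = 0.0587 × 0.0875 ≈ 0.00514; observed = 2/800 ≈ 0.00250.
Coefficient of coincidence = 0.00250/0.00514 ≈ 0.49; interference = 1 − 0.49 = 0.51.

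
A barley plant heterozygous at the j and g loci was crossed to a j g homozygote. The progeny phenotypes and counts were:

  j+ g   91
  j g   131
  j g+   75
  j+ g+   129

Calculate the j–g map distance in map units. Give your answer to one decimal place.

The two most frequent classes, j+ g+ (129) and j g (131), are the parental types, so the F1 was j+ g+ / j g.
The recombinant classes are j+ g and j g+: 91 + 75 = 166.
Recombination frequency = 166/426 = 0.3897 ≈ 39.0%, i.e. 39.0 map units.

39.0 map units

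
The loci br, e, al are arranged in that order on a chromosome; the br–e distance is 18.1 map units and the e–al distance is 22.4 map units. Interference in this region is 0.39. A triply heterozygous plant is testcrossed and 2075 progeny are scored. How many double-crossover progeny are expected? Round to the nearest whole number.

Map distances give recombination frequencies of 0.181 and 0.224 for the two intervals.
With interference 0.39 (so coincidence = 0.61), expected double-crossover frequency = 0.181 × 0.224 × 0.61 = 0.02473.
Expected number = 0.02473 × 2075 = 51.32 ≈ 51.

51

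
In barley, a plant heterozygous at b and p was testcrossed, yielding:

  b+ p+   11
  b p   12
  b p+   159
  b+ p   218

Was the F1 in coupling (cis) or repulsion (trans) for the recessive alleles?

trans

The two most frequent classes are b+ p (218) and b p+ (159); these are the parental (non-recombinant) types.
So the F1 carried b+ p on one chromosome and b p+ on the other — the recessive alleles are on opposite chromosomes (trans / repulsion).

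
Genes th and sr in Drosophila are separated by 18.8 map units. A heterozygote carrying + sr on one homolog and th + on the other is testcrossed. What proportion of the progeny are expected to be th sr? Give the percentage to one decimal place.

9.4%

A map distance of 18.8 map units corresponds to a recombination frequency of 0.188.
The F1 is + sr / th +, so th sr is a recombinant gamete class with expected frequency r/2 = 0.188/2 = 0.0940.
That is 0.0940 = 9.4% of the progeny.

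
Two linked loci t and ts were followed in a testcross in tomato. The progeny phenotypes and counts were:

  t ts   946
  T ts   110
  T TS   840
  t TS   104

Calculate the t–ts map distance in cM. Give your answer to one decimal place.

10.7 cM

The two most frequent classes, T TS (840) and t ts (946), are the parental types, so the F1 was T TS / t ts.
The recombinant classes are T ts and t TS: 110 + 104 = 214.
Recombination frequency = 214/2000 = 0.1070 ≈ 10.7%, i.e. 10.7 cM.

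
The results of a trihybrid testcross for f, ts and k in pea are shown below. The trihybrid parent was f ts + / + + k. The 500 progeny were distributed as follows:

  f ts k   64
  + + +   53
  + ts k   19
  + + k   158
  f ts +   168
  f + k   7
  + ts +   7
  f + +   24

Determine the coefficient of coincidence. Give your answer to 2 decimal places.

The two rarest classes, + ts + and f + k, are the double crossovers. Comparing them with the parentals, only the f allele has switched, so f is the middle locus and the order is ts – f – k.
ts–f: (43 + 14)/500 = 0.1140; f–k: (117 + 14)/500 = 0.2620.
Expected DCO frequency = 0.1140 × 0.2620 ≈ 0.02987; observed = 14/500 ≈ 0.02800.
Coefficient of coincidence = 0.02800/0.02987 ≈ 0.94.

0.94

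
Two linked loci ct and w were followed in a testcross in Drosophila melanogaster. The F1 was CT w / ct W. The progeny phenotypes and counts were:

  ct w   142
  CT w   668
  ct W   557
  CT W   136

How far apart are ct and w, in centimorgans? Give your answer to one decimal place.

The recombinant classes are CT W and ct w: 136 + 142 = 278.
Recombination frequency = 278/1503 = 0.1850 ≈ 18.5%, i.e. 18.5 centimorgans.

18.5 centimorgans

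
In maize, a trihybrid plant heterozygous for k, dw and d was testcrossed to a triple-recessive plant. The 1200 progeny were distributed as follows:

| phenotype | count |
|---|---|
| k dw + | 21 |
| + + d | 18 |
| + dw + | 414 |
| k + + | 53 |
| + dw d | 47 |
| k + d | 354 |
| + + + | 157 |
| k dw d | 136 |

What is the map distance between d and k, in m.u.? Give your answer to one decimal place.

11.6 m.u.

The two most frequent reciprocal classes, + dw + and k + d, are the parental types, so the F1 was + dw + / k + d.
The two rarest classes, k dw + and + + d, are the double crossovers. Comparing them with the parentals, only the k allele has switched, so k is the middle locus and the order is dw – k – d.
Crossovers in the k–d interval produce the single-crossover classes + dw d and k + + (47 + 53 = 100) plus the double crossovers (39).
RF(k–d) = (100 + 39) / 1200 = 139/1200 = 0.1158 → 11.6 m.u.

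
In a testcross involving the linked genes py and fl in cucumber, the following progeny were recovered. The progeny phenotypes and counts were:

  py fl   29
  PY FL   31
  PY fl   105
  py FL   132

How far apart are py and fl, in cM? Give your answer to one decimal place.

20.2 cM

The two most frequent classes, PY fl (105) and py FL (132), are the parental types, so the F1 was PY fl / py FL.
The recombinant classes are PY FL and py fl: 31 + 29 = 60.
Recombination frequency = 60/297 = 0.2020 ≈ 20.2%, i.e. 20.2 cM.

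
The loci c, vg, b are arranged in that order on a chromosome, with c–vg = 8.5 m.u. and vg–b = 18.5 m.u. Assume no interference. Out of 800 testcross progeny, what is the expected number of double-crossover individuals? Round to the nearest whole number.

13

Map distances give recombination frequencies of 0.085 and 0.185 for the two intervals.
With no interference, expected double-crossover frequency = 0.085 × 0.185 = 0.01572.
Expected number = 0.01572 × 800 = 12.58 ≈ 13.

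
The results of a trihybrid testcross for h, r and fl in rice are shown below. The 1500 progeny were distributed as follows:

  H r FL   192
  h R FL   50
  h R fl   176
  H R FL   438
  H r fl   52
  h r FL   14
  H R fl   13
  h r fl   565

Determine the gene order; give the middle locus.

The two most frequent reciprocal classes, h r fl and H R FL, are the parental types, so the F1 was h r fl / H R FL.
The two rarest classes, h r FL and H R fl, are the double crossovers. Comparing them with the parentals, only the fl allele has switched, so fl is the middle locus and the order is r – fl – h.

fl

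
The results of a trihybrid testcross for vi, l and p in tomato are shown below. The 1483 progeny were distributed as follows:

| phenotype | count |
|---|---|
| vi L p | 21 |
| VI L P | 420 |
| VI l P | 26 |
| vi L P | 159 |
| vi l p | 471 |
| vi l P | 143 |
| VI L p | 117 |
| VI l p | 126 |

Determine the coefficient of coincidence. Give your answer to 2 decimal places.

The two most frequent reciprocal classes, vi l p and VI L P, are the parental types, so the F1 was vi l p / VI L P.
The two rarest classes, vi L p and VI l P, are the double crossovers. Comparing them with the parentals, only the l allele has switched, so l is the middle locus and the order is vi – l – p.
vi–l: (285 + 47)/1483 = 0.2239; l–p: (260 + 47)/1483 = 0.2070.
Expected DCO frequency = 0.2239 × 0.2070 ≈ 0.04635; observed = 47/1483 ≈ 0.03169.
Coefficient of coincidence = 0.03169/0.04635 ≈ 0.68.

0.68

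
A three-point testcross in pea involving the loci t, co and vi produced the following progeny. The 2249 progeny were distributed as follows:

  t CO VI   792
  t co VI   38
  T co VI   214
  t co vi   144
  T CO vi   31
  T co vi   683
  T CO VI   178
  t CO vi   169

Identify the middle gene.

The two most frequent reciprocal classes, T co vi and t CO VI, are the parental types, so the F1 was T co vi / t CO VI.
The two rarest classes, T CO vi and t co VI, are the double crossovers. Comparing them with the parentals, only the co allele has switched, so co is the middle locus and the order is vi – co – t.

co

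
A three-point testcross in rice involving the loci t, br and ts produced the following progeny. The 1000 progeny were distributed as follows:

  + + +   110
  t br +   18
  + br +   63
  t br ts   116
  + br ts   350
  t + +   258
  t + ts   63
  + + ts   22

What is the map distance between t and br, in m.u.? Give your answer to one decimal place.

The two most frequent reciprocal classes, t + + and + br ts, are the parental types, so the F1 was t + + / + br ts.
The two rarest classes, t br + and + + ts, are the double crossovers. Comparing them with the parentals, only the br allele has switched, so br is the middle locus and the order is ts – br – t.
Crossovers in the br–t interval produce the single-crossover classes + + + and t br ts (110 + 116 = 226) plus the double crossovers (40).
RF(br–t) = (226 + 40) / 1000 = 266/1000 = 0.2660 → 26.6 m.u.

26.6 m.u.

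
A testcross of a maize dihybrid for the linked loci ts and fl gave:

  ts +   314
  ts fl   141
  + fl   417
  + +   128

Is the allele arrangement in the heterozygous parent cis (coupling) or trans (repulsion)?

The two most frequent classes are + fl (417) and ts + (314); these are the parental (non-recombinant) types.
So the F1 carried + fl on one chromosome and ts + on the other — the recessive alleles are on opposite chromosomes (trans / repulsion).

trans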